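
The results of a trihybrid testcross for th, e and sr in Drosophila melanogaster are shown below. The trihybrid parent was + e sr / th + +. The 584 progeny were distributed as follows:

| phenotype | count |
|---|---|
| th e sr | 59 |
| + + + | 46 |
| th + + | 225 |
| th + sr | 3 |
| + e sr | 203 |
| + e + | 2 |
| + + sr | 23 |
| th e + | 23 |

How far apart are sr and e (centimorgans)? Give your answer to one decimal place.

The two rarest classes, + e + and th + sr, are the double crossovers. Comparing them with the parentals, only the sr allele has switched, so sr is the middle locus and the order is e – sr – th.
Crossovers in the e–sr interval produce the single-crossover classes + + sr and th e + (23 + 23 = 46) plus the double crossovers (5).
RF(e–sr) = (46 + 5) / 584 = 51/584 = 0.0873 → 8.7 centimorgans.

8.7 centimorgans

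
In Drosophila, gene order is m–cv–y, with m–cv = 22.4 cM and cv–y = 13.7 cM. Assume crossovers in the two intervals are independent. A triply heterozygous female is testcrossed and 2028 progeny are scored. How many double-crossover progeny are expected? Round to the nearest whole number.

62

Map distances give recombination frequencies of 0.224 and 0.137 for the two intervals.
With no interference, expected double-crossover frequency = 0.224 × 0.137 = 0.03069.
Expected number = 0.03069 × 2028 = 62.24 ≈ 62.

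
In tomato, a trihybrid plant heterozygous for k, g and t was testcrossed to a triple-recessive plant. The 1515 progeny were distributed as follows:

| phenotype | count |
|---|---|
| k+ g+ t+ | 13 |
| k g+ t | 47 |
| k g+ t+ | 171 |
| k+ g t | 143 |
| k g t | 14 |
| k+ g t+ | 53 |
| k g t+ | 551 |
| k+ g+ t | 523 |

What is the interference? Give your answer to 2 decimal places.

0.06

The two most frequent reciprocal classes, k+ g+ t and k g t+, are the parental types, so the F1 was k+ g+ t / k g t+.
The two rarest classes, k+ g+ t+ and k g t, are the double crossovers. Comparing them with the parentals, only the t allele has switched, so t is the middle locus and the order is k – t – g.
k–t: (100 + 27)/1515 = 0.0838; t–g: (314 + 27)/1515 = 0.2251.
Expected DCO frequency = 0.0838 × 0.2251 ≈ 0.01886; observed = 27/1515 ≈ 0.01782.
Coefficient of coincidence = 0.01782/0.01886 ≈ 0.94; interference = 1 − 0.94 = 0.06.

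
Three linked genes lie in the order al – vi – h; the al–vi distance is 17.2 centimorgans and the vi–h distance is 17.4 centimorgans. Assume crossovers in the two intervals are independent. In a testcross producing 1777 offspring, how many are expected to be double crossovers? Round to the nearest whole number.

53

Map distances give recombination frequencies of 0.172 and 0.174 for the two intervals.
With no interference, expected double-crossover frequency = 0.172 × 0.174 = 0.02993.
Expected number = 0.02993 × 1777 = 53.18 ≈ 53.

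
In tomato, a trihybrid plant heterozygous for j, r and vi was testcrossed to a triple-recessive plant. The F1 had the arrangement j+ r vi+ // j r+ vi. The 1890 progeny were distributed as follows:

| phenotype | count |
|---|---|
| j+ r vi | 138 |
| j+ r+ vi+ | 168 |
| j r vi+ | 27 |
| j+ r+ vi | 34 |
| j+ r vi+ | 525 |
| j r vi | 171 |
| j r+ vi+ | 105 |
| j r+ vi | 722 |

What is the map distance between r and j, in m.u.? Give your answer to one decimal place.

The two rarest classes, j r vi+ and j+ r+ vi, are the double crossovers. Comparing them with the parentals, only the j allele has switched, so j is the middle locus and the order is vi – j – r.
Crossovers in the j–r interval produce the single-crossover classes j+ r+ vi+ and j r vi (168 + 171 = 339) plus the double crossovers (61).
RF(j–r) = (339 + 61) / 1890 = 400/1890 = 0.2116 → 21.2 m.u.

21.2 m.u.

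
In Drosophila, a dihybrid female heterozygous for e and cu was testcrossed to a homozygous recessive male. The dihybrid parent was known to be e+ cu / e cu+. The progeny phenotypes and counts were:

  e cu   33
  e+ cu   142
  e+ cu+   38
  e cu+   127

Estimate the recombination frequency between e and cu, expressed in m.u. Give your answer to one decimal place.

20.9 m.u.

The recombinant classes are e+ cu+ and e cu: 38 + 33 = 71.
Recombination frequency = 71/340 = 0.2088 ≈ 20.9%, i.e. 20.9 m.u.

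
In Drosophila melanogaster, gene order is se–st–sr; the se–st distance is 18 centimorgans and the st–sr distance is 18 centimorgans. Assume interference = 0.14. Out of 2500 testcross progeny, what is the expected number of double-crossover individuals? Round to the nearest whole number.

70

Map distances give recombination frequencies of 0.180 and 0.180 for the two intervals.
With interference 0.14 (so coincidence = 0.86), expected double-crossover frequency = 0.180 × 0.180 × 0.86 = 0.02786.
Expected number = 0.02786 × 2500 = 69.66 ≈ 70.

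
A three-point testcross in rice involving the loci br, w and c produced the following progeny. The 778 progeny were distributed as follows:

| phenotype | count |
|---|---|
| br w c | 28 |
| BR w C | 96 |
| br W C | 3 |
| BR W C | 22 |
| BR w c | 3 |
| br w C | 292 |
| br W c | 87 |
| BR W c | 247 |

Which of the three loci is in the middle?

w

The two most frequent reciprocal classes, BR W c and br w C, are the parental types, so the F1 was BR W c / br w C.
The two rarest classes, BR w c and br W C, are the double crossovers. Comparing them with the parentals, only the w allele has switched, so w is the middle locus and the order is br – w – c.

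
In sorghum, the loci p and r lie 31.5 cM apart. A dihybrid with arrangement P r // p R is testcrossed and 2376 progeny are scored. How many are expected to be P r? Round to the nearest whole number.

814

A map distance of 31.5 cM corresponds to a recombination frequency of 0.315.
The F1 is P r / p R, so P r is a parental gamete class with expected frequency (1 − r)/2 = 0.685/2 = 0.3425.
Expected number = 0.3425 × 2376 = 813.78 ≈ 814.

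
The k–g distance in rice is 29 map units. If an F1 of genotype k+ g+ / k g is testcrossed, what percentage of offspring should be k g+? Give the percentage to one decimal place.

A map distance of 29 map units corresponds to a recombination frequency of 0.290.
The F1 is k+ g+ / k g, so k g+ is a recombinant gamete class with expected frequency r/2 = 0.290/2 = 0.1450.
That is 0.1450 = 14.5% of the progeny.

14.5%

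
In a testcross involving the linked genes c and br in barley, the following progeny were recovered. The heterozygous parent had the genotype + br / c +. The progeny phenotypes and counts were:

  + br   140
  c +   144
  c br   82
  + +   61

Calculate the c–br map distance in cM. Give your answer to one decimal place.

The recombinant classes are + + and c br: 61 + 82 = 143.
Recombination frequency = 143/427 = 0.3349 ≈ 33.5%, i.e. 33.5 cM.

33.5 cM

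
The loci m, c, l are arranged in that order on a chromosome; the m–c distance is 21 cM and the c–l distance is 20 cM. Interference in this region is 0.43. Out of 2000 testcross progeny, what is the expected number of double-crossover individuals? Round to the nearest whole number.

Map distances give recombination frequencies of 0.210 and 0.200 for the two intervals.
With interference 0.43 (so coincidence = 0.57), expected double-crossover frequency = 0.210 × 0.200 × 0.57 = 0.02394.
Expected number = 0.02394 × 2000 = 47.88 ≈ 48.

48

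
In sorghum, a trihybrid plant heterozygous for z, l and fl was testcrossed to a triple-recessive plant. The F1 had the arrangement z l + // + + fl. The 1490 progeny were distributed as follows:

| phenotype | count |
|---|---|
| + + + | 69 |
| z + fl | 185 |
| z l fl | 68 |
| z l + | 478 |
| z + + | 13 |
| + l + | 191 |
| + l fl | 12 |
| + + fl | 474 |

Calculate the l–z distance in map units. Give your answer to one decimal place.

26.9 map units

The two rarest classes, z + + and + l fl, are the double crossovers. Comparing them with the parentals, only the l allele has switched, so l is the middle locus and the order is z – l – fl.
Crossovers in the z–l interval produce the single-crossover classes + l + and z + fl (191 + 185 = 376) plus the double crossovers (25).
RF(z–l) = (376 + 25) / 1490 = 401/1490 = 0.2691 → 26.9 map units.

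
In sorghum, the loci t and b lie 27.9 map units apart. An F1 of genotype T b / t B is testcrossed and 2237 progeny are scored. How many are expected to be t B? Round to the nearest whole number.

A map distance of 27.9 map units corresponds to a recombination frequency of 0.279.
The F1 is T b / t B, so t B is a parental gamete class with expected frequency (1 − r)/2 = 0.721/2 = 0.3605.
Expected number = 0.3605 × 2237 = 806.44 ≈ 806.

806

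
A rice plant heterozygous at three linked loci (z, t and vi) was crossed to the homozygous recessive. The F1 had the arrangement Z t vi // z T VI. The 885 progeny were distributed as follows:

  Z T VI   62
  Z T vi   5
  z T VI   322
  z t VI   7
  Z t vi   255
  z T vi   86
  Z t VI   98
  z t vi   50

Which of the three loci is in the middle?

The two rarest classes, Z T vi and z t VI, are the double crossovers. Comparing them with the parentals, only the t allele has switched, so t is the middle locus and the order is vi – t – z.

t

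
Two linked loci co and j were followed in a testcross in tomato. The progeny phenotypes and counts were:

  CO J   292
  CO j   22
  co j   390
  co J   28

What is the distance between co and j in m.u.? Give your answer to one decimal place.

The two most frequent classes, CO J (292) and co j (390), are the parental types, so the F1 was CO J / co j.
The recombinant classes are CO j and co J: 22 + 28 = 50.
Recombination frequency = 50/732 = 0.0683 ≈ 6.8%, i.e. 6.8 m.u.

6.8 m.u.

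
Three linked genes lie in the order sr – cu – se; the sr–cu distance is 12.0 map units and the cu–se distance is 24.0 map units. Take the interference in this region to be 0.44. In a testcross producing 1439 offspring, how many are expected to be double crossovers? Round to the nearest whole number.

Map distances give recombination frequencies of 0.120 and 0.240 for the two intervals.
With interference 0.44 (so coincidence = 0.56), expected double-crossover frequency = 0.120 × 0.240 × 0.56 = 0.01613.
Expected number = 0.01613 × 1439 = 23.21 ≈ 23.

23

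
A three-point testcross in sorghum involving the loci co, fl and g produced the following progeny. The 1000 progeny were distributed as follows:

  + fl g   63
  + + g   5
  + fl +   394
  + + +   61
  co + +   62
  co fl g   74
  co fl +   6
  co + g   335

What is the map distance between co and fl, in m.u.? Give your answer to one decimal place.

The two most frequent reciprocal classes, + fl + and co + g, are the parental types, so the F1 was + fl + / co + g.
The two rarest classes, co fl + and + + g, are the double crossovers. Comparing them with the parentals, only the co allele has switched, so co is the middle locus and the order is g – co – fl.
Crossovers in the co–fl interval produce the single-crossover classes + + + and co fl g (61 + 74 = 135) plus the double crossovers (11).
RF(co–fl) = (135 + 11) / 1000 = 146/1000 = 0.1460 → 14.6 m.u.

14.6 m.u.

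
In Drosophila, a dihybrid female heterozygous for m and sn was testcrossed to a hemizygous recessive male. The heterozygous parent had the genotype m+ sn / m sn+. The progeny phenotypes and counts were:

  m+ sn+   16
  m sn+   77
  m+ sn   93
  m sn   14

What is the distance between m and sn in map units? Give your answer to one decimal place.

The recombinant classes are m+ sn+ and m sn: 16 + 14 = 30.
Recombination frequency = 30/200 = 0.1500 ≈ 15.0%, i.e. 15.0 map units.

15.0 map units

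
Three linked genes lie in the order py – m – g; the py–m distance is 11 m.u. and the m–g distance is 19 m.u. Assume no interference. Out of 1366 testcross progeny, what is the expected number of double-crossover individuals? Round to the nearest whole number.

Map distances give recombination frequencies of 0.110 and 0.190 for the two intervals.
With no interference, expected double-crossover frequency = 0.110 × 0.190 = 0.02090.
Expected number = 0.02090 × 1366 = 28.55 ≈ 29.

29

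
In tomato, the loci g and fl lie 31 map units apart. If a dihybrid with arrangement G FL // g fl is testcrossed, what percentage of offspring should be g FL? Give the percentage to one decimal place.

A map distance of 31 map units corresponds to a recombination frequency of 0.310.
The F1 is G FL / g fl, so g FL is a recombinant gamete class with expected frequency r/2 = 0.310/2 = 0.1550.
That is 0.1550 = 15.5% of the progeny.

15.5%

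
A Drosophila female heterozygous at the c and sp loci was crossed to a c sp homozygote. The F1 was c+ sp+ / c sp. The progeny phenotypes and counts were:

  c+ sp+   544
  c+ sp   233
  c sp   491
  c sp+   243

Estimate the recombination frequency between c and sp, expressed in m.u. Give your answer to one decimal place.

31.5 m.u.

The recombinant classes are c+ sp and c sp+: 233 + 243 = 476.
Recombination frequency = 476/1511 = 0.3150 ≈ 31.5%, i.e. 31.5 m.u.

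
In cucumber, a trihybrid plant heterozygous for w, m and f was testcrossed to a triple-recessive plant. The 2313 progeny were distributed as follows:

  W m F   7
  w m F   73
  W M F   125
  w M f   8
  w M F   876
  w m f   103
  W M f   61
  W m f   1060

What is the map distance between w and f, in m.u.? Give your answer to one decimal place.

The two most frequent reciprocal classes, W m f and w M F, are the parental types, so the F1 was W m f / w M F.
The two rarest classes, W m F and w M f, are the double crossovers. Comparing them with the parentals, only the f allele has switched, so f is the middle locus and the order is m – f – w.
Crossovers in the f–w interval produce the single-crossover classes w m f and W M F (103 + 125 = 228) plus the double crossovers (15).
RF(f–w) = (228 + 15) / 2313 = 243/2313 = 0.1051 → 10.5 m.u.

10.5 m.u.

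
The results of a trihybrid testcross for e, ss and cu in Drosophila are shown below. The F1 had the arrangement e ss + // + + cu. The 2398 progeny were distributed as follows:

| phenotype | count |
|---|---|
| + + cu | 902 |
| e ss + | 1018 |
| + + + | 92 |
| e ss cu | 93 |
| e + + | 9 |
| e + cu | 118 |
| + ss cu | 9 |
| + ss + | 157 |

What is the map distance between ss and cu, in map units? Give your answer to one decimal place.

8.5 map units

The two rarest classes, e + + and + ss cu, are the double crossovers. Comparing them with the parentals, only the ss allele has switched, so ss is the middle locus and the order is cu – ss – e.
Crossovers in the cu–ss interval produce the single-crossover classes e ss cu and + + + (93 + 92 = 185) plus the double crossovers (18).
RF(cu–ss) = (185 + 18) / 2398 = 203/2398 = 0.0847 → 8.5 map units.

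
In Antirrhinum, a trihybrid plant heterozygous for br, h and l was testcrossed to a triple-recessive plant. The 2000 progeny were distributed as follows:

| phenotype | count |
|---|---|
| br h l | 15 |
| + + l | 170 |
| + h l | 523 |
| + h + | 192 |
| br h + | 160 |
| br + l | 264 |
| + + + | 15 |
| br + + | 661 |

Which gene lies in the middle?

The two most frequent reciprocal classes, + h l and br + +, are the parental types, so the F1 was + h l / br + +.
The two rarest classes, br h l and + + +, are the double crossovers. Comparing them with the parentals, only the br allele has switched, so br is the middle locus and the order is l – br – h.

br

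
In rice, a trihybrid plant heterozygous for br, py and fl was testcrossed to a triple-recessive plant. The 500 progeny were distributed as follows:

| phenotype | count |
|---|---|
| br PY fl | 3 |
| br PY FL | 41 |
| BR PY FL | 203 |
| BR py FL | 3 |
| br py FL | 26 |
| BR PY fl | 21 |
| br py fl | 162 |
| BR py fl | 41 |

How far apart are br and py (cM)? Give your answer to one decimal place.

The two most frequent reciprocal classes, BR PY FL and br py fl, are the parental types, so the F1 was BR PY FL / br py fl.
The two rarest classes, BR py FL and br PY fl, are the double crossovers. Comparing them with the parentals, only the py allele has switched, so py is the middle locus and the order is br – py – fl.
Crossovers in the br–py interval produce the single-crossover classes br PY FL and BR py fl (41 + 41 = 82) plus the double crossovers (6).
RF(br–py) = (82 + 6) / 500 = 88/500 = 0.1760 → 17.6 cM.

17.6 cM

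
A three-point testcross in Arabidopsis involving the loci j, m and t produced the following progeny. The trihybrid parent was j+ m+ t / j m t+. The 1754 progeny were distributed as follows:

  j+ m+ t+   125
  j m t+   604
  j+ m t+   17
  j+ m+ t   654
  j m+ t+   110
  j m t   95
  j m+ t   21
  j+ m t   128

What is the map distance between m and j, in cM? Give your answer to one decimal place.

15.7 cM

The two rarest classes, j m+ t and j+ m t+, are the double crossovers. Comparing them with the parentals, only the j allele has switched, so j is the middle locus and the order is m – j – t.
Crossovers in the m–j interval produce the single-crossover classes j+ m t and j m+ t+ (128 + 110 = 238) plus the double crossovers (38).
RF(m–j) = (238 + 38) / 1754 = 276/1754 = 0.1574 → 15.7 cM.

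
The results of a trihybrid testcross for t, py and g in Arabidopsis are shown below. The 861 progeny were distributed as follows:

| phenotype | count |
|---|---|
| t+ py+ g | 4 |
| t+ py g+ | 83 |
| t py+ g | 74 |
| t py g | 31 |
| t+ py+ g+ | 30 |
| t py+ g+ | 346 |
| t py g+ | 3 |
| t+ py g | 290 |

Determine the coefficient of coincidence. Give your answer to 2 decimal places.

The two most frequent reciprocal classes, t py+ g+ and t+ py g, are the parental types, so the F1 was t py+ g+ / t+ py g.
The two rarest classes, t py g+ and t+ py+ g, are the double crossovers. Comparing them with the parentals, only the py allele has switched, so py is the middle locus and the order is t – py – g.
t–py: (61 + 7)/861 = 0.0790; py–g: (157 + 7)/861 = 0.1905.
Expected DCO frequency = 0.0790 × 0.1905 ≈ 0.01505; observed = 7/861 ≈ 0.00813.
Coefficient of coincidence = 0.00813/0.01505 ≈ 0.54.

0.54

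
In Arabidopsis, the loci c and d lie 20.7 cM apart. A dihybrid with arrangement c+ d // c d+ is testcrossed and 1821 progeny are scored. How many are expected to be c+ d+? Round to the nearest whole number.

188

A map distance of 20.7 cM corresponds to a recombination frequency of 0.207.
The F1 is c+ d / c d+, so c+ d+ is a recombinant gamete class with expected frequency r/2 = 0.207/2 = 0.1035.
Expected number = 0.1035 × 1821 = 188.47 ≈ 188.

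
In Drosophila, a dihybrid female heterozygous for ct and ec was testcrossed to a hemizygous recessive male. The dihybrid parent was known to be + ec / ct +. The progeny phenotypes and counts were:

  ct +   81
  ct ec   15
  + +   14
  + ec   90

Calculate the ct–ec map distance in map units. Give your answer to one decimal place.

The recombinant classes are + + and ct ec: 14 + 15 = 29.
Recombination frequency = 29/200 = 0.1450 ≈ 14.5%, i.e. 14.5 map units.

14.5 map units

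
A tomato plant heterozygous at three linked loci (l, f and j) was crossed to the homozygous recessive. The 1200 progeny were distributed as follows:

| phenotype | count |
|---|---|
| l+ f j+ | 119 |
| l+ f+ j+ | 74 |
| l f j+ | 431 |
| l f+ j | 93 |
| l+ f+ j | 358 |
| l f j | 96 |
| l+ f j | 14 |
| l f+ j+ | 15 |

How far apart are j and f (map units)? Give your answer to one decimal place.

The two most frequent reciprocal classes, l f j+ and l+ f+ j, are the parental types, so the F1 was l f j+ / l+ f+ j.
The two rarest classes, l f+ j+ and l+ f j, are the double crossovers. Comparing them with the parentals, only the f allele has switched, so f is the middle locus and the order is l – f – j.
Crossovers in the f–j interval produce the single-crossover classes l f j and l+ f+ j+ (96 + 74 = 170) plus the double crossovers (29).
RF(f–j) = (170 + 29) / 1200 = 199/1200 = 0.1658 → 16.6 map units.

16.6 map units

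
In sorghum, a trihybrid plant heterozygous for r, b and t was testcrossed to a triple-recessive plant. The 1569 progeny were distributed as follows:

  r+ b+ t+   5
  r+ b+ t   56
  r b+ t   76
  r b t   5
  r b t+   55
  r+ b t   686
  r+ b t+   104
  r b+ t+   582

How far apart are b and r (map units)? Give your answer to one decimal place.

The two most frequent reciprocal classes, r b+ t+ and r+ b t, are the parental types, so the F1 was r b+ t+ / r+ b t.
The two rarest classes, r+ b+ t+ and r b t, are the double crossovers. Comparing them with the parentals, only the r allele has switched, so r is the middle locus and the order is t – r – b.
Crossovers in the r–b interval produce the single-crossover classes r b t+ and r+ b+ t (55 + 56 = 111) plus the double crossovers (10).
RF(r–b) = (111 + 10) / 1569 = 121/1569 = 0.0771 → 7.7 map units.

7.7 map units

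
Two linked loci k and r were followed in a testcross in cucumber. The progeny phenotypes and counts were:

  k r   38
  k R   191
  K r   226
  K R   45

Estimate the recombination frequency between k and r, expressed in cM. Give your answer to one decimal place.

16.6 cM

The two most frequent classes, K r (226) and k R (191), are the parental types, so the F1 was K r / k R.
The recombinant classes are K R and k r: 45 + 38 = 83.
Recombination frequency = 83/500 = 0.1660 ≈ 16.6%, i.e. 16.6 cM.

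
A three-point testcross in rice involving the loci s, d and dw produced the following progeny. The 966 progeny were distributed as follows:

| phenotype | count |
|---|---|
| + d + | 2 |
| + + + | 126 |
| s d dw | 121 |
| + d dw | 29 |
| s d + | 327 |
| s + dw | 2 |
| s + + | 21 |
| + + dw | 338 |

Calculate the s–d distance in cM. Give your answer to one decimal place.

The two most frequent reciprocal classes, + + dw and s d +, are the parental types, so the F1 was + + dw / s d +.
The two rarest classes, s + dw and + d +, are the double crossovers. Comparing them with the parentals, only the s allele has switched, so s is the middle locus and the order is d – s – dw.
Crossovers in the d–s interval produce the single-crossover classes + d dw and s + + (29 + 21 = 50) plus the double crossovers (4).
RF(d–s) = (50 + 4) / 966 = 54/966 = 0.0559 → 5.6 cM.

5.6 cM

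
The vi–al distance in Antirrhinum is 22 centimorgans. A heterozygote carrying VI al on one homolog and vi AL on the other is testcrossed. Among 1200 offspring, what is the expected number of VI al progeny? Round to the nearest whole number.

A map distance of 22 centimorgans corresponds to a recombination frequency of 0.220.
The F1 is VI al / vi AL, so VI al is a parental gamete class with expected frequency (1 − r)/2 = 0.780/2 = 0.3900.
Expected number = 0.3900 × 1200 = 468.00 ≈ 468.

468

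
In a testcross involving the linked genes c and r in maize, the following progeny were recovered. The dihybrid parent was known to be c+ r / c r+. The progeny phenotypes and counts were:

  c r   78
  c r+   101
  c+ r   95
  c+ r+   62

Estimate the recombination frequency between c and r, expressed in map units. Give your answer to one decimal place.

The recombinant classes are c+ r+ and c r: 62 + 78 = 140.
Recombination frequency = 140/336 = 0.4167 ≈ 41.7%, i.e. 41.7 map units.

41.7 map units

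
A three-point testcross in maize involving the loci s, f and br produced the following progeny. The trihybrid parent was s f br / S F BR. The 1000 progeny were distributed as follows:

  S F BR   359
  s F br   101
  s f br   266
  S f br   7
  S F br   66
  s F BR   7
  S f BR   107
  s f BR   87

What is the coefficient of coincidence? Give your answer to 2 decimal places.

The two rarest classes, S f br and s F BR, are the double crossovers. Comparing them with the parentals, only the s allele has switched, so s is the middle locus and the order is f – s – br.
f–s: (208 + 14)/1000 = 0.2220; s–br: (153 + 14)/1000 = 0.1670.
Expected DCO frequency = 0.2220 × 0.1670 ≈ 0.03707; observed = 14/1000 ≈ 0.01400.
Coefficient of coincidence = 0.01400/0.03707 ≈ 0.38.

0.38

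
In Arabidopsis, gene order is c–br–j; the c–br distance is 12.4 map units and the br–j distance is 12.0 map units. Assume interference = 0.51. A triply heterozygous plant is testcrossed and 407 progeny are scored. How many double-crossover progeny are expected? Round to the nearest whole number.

Map distances give recombination frequencies of 0.124 and 0.120 for the two intervals.
With interference 0.51 (so coincidence = 0.49), expected double-crossover frequency = 0.124 × 0.120 × 0.49 = 0.00729.
Expected number = 0.00729 × 407 = 2.97 ≈ 3.

3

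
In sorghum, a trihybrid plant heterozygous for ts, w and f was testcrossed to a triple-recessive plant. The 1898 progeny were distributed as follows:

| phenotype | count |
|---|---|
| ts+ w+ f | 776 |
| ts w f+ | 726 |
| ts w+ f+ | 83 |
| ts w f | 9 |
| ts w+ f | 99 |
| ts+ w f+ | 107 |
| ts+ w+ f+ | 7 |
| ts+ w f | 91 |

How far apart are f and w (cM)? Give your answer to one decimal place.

10.0 cM

The two most frequent reciprocal classes, ts w f+ and ts+ w+ f, are the parental types, so the F1 was ts w f+ / ts+ w+ f.
The two rarest classes, ts w f and ts+ w+ f+, are the double crossovers. Comparing them with the parentals, only the f allele has switched, so f is the middle locus and the order is w – f – ts.
Crossovers in the w–f interval produce the single-crossover classes ts w+ f+ and ts+ w f (83 + 91 = 174) plus the double crossovers (16).
RF(w–f) = (174 + 16) / 1898 = 190/1898 = 0.1001 → 10.0 cM.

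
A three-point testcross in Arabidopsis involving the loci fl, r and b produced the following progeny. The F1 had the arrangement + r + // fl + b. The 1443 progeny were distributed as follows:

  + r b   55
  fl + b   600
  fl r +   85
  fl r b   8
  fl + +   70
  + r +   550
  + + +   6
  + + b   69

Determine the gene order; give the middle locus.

r

The two rarest classes, + + + and fl r b, are the double crossovers. Comparing them with the parentals, only the r allele has switched, so r is the middle locus and the order is fl – r – b.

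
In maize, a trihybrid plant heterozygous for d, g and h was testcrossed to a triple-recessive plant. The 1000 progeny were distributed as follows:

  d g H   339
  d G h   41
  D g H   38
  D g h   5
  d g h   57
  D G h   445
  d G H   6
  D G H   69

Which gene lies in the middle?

The two most frequent reciprocal classes, D G h and d g H, are the parental types, so the F1 was D G h / d g H.
The two rarest classes, D g h and d G H, are the double crossovers. Comparing them with the parentals, only the g allele has switched, so g is the middle locus and the order is h – g – d.

g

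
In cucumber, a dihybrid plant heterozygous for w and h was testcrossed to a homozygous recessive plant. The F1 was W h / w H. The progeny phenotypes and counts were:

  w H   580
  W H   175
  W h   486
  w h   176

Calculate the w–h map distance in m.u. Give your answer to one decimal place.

The recombinant classes are W H and w h: 175 + 176 = 351.
Recombination frequency = 351/1417 = 0.2477 ≈ 24.8%, i.e. 24.8 m.u.

24.8 m.u.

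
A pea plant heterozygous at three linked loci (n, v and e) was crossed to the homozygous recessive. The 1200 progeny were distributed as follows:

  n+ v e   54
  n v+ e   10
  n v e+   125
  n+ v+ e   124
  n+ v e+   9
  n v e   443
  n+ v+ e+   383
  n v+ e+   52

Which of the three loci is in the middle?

The two most frequent reciprocal classes, n+ v+ e+ and n v e, are the parental types, so the F1 was n+ v+ e+ / n v e.
The two rarest classes, n+ v e+ and n v+ e, are the double crossovers. Comparing them with the parentals, only the v allele has switched, so v is the middle locus and the order is e – v – n.

v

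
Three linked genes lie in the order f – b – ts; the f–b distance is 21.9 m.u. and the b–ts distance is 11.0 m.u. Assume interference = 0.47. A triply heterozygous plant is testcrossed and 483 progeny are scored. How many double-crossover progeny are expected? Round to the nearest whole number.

Map distances give recombination frequencies of 0.219 and 0.110 for the two intervals.
With interference 0.47 (so coincidence = 0.53), expected double-crossover frequency = 0.219 × 0.110 × 0.53 = 0.01277.
Expected number = 0.01277 × 483 = 6.17 ≈ 6.

6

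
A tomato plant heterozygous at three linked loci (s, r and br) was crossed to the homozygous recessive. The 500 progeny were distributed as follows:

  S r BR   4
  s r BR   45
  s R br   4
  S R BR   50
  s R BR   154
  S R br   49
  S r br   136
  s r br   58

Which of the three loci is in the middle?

The two most frequent reciprocal classes, s R BR and S r br, are the parental types, so the F1 was s R BR / S r br.
The two rarest classes, s R br and S r BR, are the double crossovers. Comparing them with the parentals, only the br allele has switched, so br is the middle locus and the order is s – br – r.

br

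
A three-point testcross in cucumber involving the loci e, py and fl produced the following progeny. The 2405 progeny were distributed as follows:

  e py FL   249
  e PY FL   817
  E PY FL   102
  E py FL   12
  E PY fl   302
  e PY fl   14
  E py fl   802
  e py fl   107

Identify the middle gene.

The two most frequent reciprocal classes, E py fl and e PY FL, are the parental types, so the F1 was E py fl / e PY FL.
The two rarest classes, E py FL and e PY fl, are the double crossovers. Comparing them with the parentals, only the fl allele has switched, so fl is the middle locus and the order is py – fl – e.

fl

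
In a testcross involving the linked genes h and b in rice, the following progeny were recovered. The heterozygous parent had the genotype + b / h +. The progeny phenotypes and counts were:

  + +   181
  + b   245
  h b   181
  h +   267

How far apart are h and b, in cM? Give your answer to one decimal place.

The recombinant classes are + + and h b: 181 + 181 = 362.
Recombination frequency = 362/874 = 0.4142 ≈ 41.4%, i.e. 41.4 cM.

41.4 cM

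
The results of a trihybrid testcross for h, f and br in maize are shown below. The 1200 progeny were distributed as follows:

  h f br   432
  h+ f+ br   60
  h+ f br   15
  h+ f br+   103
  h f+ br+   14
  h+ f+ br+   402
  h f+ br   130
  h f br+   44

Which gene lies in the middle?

h

The two most frequent reciprocal classes, h+ f+ br+ and h f br, are the parental types, so the F1 was h+ f+ br+ / h f br.
The two rarest classes, h f+ br+ and h+ f br, are the double crossovers. Comparing them with the parentals, only the h allele has switched, so h is the middle locus and the order is f – h – br.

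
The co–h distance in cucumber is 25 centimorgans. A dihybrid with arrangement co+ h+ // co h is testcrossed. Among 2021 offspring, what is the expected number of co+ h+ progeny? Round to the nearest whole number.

A map distance of 25 centimorgans corresponds to a recombination frequency of 0.250.
The F1 is co+ h+ / co h, so co+ h+ is a parental gamete class with expected frequency (1 − r)/2 = 0.750/2 = 0.3750.
Expected number = 0.3750 × 2021 = 757.88 ≈ 758.

758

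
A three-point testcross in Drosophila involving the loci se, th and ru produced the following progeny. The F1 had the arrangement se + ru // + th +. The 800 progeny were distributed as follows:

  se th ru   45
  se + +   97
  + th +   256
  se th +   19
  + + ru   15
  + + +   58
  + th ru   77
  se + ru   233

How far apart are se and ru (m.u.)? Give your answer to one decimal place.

26.0 m.u.

The two rarest classes, + + ru and se th +, are the double crossovers. Comparing them with the parentals, only the se allele has switched, so se is the middle locus and the order is ru – se – th.
Crossovers in the ru–se interval produce the single-crossover classes se + + and + th ru (97 + 77 = 174) plus the double crossovers (34).
RF(ru–se) = (174 + 34) / 800 = 208/800 = 0.2600 → 26.0 m.u.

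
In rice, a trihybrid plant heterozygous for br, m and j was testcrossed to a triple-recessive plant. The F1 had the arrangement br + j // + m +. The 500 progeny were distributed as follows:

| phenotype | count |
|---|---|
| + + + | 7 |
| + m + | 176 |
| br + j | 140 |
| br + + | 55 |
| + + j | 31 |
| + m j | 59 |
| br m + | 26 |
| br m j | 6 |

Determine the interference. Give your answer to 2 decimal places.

0.27

The two rarest classes, br m j and + + +, are the double crossovers. Comparing them with the parentals, only the m allele has switched, so m is the middle locus and the order is br – m – j.
br–m: (57 + 13)/500 = 0.1400; m–j: (114 + 13)/500 = 0.2540.
Expected DCO frequency = 0.1400 × 0.2540 ≈ 0.03556; observed = 13/500 ≈ 0.02600.
Coefficient of coincidence = 0.02600/0.03556 ≈ 0.73; interference = 1 − 0.73 = 0.27.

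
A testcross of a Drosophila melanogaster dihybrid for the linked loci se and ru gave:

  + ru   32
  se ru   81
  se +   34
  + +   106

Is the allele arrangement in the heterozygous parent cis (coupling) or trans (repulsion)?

The two most frequent classes are + + (106) and se ru (81); these are the parental (non-recombinant) types.
So the F1 carried + + on one chromosome and se ru on the other — the recessive alleles are on the same chromosome (cis / coupling).

cis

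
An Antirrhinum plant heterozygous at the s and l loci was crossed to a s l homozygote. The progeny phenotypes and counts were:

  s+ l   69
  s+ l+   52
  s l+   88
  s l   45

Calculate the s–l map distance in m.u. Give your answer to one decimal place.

38.2 m.u.

The two most frequent classes, s+ l (69) and s l+ (88), are the parental types, so the F1 was s+ l / s l+.
The recombinant classes are s+ l+ and s l: 52 + 45 = 97.
Recombination frequency = 97/254 = 0.3819 ≈ 38.2%, i.e. 38.2 m.u.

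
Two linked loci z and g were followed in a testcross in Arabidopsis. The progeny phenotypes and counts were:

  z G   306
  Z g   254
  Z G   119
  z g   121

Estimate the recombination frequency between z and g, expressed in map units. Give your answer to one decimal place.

The two most frequent classes, Z g (254) and z G (306), are the parental types, so the F1 was Z g / z G.
The recombinant classes are Z G and z g: 119 + 121 = 240.
Recombination frequency = 240/800 = 0.3000 ≈ 30.0%, i.e. 30.0 map units.

30.0 map units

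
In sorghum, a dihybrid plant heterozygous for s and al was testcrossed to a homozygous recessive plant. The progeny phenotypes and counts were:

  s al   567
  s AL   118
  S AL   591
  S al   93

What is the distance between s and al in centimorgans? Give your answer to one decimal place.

The two most frequent classes, S AL (591) and s al (567), are the parental types, so the F1 was S AL / s al.
The recombinant classes are S al and s AL: 93 + 118 = 211.
Recombination frequency = 211/1369 = 0.1541 ≈ 15.4%, i.e. 15.4 centimorgans.

15.4 centimorgans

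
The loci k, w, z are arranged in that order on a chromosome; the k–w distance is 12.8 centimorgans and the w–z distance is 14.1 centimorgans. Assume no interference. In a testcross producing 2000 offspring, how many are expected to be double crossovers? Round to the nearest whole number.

36

Map distances give recombination frequencies of 0.128 and 0.141 for the two intervals.
With no interference, expected double-crossover frequency = 0.128 × 0.141 = 0.01805.
Expected number = 0.01805 × 2000 = 36.10 ≈ 36.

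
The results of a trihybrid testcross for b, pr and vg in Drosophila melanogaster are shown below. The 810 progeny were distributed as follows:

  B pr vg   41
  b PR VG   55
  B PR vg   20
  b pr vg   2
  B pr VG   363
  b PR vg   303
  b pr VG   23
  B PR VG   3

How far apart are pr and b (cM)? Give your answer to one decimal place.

The two most frequent reciprocal classes, b PR vg and B pr VG, are the parental types, so the F1 was b PR vg / B pr VG.
The two rarest classes, b pr vg and B PR VG, are the double crossovers. Comparing them with the parentals, only the pr allele has switched, so pr is the middle locus and the order is b – pr – vg.
Crossovers in the b–pr interval produce the single-crossover classes B PR vg and b pr VG (20 + 23 = 43) plus the double crossovers (5).
RF(b–pr) = (43 + 5) / 810 = 48/810 = 0.0593 → 5.9 cM.

5.9 cM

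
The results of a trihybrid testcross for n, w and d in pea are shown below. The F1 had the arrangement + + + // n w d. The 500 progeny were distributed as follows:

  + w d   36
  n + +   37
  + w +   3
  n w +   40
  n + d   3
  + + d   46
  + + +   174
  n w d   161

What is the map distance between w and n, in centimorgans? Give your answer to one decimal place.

15.8 centimorgans

The two rarest classes, + w + and n + d, are the double crossovers. Comparing them with the parentals, only the w allele has switched, so w is the middle locus and the order is d – w – n.
Crossovers in the w–n interval produce the single-crossover classes n + + and + w d (37 + 36 = 73) plus the double crossovers (6).
RF(w–n) = (73 + 6) / 500 = 79/500 = 0.1580 → 15.8 centimorgans.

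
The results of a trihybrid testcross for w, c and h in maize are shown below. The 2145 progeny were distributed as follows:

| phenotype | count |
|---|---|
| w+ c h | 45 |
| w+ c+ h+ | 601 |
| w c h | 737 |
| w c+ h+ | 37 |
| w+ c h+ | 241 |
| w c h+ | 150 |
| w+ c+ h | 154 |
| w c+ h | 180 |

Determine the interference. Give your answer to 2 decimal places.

0.09

The two most frequent reciprocal classes, w+ c+ h+ and w c h, are the parental types, so the F1 was w+ c+ h+ / w c h.
The two rarest classes, w c+ h+ and w+ c h, are the double crossovers. Comparing them with the parentals, only the w allele has switched, so w is the middle locus and the order is h – w – c.
h–w: (304 + 82)/2145 = 0.1800; w–c: (421 + 82)/2145 = 0.2345.
Expected DCO frequency = 0.1800 × 0.2345 ≈ 0.04221; observed = 82/2145 ≈ 0.03823.
Coefficient of coincidence = 0.03823/0.04221 ≈ 0.91; interference = 1 − 0.91 = 0.09.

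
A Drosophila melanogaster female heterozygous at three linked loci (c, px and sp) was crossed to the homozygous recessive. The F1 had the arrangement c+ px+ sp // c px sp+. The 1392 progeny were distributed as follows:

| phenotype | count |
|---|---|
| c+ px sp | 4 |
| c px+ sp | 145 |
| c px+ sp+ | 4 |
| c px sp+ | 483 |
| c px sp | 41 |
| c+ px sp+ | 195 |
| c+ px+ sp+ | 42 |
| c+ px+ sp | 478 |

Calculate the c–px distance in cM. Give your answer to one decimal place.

The two rarest classes, c+ px sp and c px+ sp+, are the double crossovers. Comparing them with the parentals, only the px allele has switched, so px is the middle locus and the order is sp – px – c.
Crossovers in the px–c interval produce the single-crossover classes c px+ sp and c+ px sp+ (145 + 195 = 340) plus the double crossovers (8).
RF(px–c) = (340 + 8) / 1392 = 348/1392 = 0.2500 → 25.0 cM.

25.0 cM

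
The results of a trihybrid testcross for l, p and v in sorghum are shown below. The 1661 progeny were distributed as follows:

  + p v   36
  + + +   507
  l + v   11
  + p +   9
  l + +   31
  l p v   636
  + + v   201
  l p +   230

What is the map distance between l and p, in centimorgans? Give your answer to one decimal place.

5.2 centimorgans

The two most frequent reciprocal classes, l p v and + + +, are the parental types, so the F1 was l p v / + + +.
The two rarest classes, l + v and + p +, are the double crossovers. Comparing them with the parentals, only the p allele has switched, so p is the middle locus and the order is l – p – v.
Crossovers in the l–p interval produce the single-crossover classes + p v and l + + (36 + 31 = 67) plus the double crossovers (20).
RF(l–p) = (67 + 20) / 1661 = 87/1661 = 0.0524 → 5.2 centimorgans.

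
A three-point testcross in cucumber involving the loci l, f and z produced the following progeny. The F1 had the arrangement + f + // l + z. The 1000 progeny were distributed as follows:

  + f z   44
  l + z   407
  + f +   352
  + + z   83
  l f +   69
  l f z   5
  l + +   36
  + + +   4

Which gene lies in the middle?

The two rarest classes, + + + and l f z, are the double crossovers. Comparing them with the parentals, only the f allele has switched, so f is the middle locus and the order is l – f – z.

f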